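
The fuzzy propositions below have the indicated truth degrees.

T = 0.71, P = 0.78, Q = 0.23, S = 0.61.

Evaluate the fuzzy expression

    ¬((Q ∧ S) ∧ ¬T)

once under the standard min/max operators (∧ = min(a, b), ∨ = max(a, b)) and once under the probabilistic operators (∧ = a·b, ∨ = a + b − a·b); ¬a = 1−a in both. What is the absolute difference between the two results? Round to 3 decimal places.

0.189

Under standard min/max:
  Q ∧ S = min(a, b) on (0.23, 0.61) = 0.23
  ¬T = 1 − 0.71 = 0.29
  (Q ∧ S) ∧ ¬T = min(a, b) on (0.23, 0.29) = 0.23
  ¬((Q ∧ S) ∧ ¬T) = 1 − 0.23 = 0.77
  → value = 0.7700
Under probabilistic:
  Q ∧ S = a·b on (0.2300, 0.6100) = 0.1403
  ¬T = 1 − 0.7100 = 0.2900
  (Q ∧ S) ∧ ¬T = a·b on (0.1403, 0.2900) = 0.0407
  ¬((Q ∧ S) ∧ ¬T) = 1 − 0.0407 = 0.9593
  → value = 0.9593
|0.7700 − 0.9593| = 0.189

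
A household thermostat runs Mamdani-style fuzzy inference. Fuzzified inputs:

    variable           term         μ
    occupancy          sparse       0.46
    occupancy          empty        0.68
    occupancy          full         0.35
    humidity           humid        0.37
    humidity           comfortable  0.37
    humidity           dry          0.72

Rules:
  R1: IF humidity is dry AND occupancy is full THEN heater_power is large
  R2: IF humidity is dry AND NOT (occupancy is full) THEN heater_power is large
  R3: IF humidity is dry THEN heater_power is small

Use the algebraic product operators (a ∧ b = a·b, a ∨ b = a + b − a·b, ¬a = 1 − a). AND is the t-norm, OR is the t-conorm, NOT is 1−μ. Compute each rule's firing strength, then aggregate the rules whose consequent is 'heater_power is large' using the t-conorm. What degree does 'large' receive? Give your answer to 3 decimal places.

0.602

R1: dry=0.72, full=0.35; AND[a·b] → w = 0.2520
R2: dry=0.72, ¬full=1−0.35=0.65; AND[a·b] → w = 0.4680
R3: dry=0.72 → w = 0.7200
Rules with consequent 'large': {R1, R2} → strengths 0.2520, 0.4680
Aggregate via t-conorm [a + b − a·b]: 0.6021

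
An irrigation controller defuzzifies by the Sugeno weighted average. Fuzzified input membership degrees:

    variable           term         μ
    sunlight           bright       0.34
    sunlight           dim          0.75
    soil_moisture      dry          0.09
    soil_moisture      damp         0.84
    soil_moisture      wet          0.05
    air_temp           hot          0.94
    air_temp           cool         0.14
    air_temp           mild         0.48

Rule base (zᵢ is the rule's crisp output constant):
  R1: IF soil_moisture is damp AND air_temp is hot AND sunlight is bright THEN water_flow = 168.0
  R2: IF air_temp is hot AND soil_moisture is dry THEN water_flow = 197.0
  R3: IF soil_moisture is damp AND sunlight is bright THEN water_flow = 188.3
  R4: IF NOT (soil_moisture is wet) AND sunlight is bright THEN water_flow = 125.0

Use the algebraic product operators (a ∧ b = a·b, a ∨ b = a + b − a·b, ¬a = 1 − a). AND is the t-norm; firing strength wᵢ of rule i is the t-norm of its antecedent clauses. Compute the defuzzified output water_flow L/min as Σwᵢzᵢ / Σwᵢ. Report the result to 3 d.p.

162.137

R1 (z=168.0): damp=0.84, hot=0.94, bright=0.34; AND[a·b] → w = 0.2685
R2 (z=197.0): hot=0.94, dry=0.09; AND[a·b] → w = 0.0846
R3 (z=188.3): damp=0.84, bright=0.34; AND[a·b] → w = 0.2856
R4 (z=125.0): ¬wet=1−0.05=0.95, bright=0.34; AND[a·b] → w = 0.3230
Weighted average = (0.2685·168.0 + 0.0846·197.0 + 0.2856·188.3 + 0.3230·125.0) / (0.2685 + 0.0846 + 0.2856 + 0.3230)
  = 155.9216 / 0.9617 = 162.137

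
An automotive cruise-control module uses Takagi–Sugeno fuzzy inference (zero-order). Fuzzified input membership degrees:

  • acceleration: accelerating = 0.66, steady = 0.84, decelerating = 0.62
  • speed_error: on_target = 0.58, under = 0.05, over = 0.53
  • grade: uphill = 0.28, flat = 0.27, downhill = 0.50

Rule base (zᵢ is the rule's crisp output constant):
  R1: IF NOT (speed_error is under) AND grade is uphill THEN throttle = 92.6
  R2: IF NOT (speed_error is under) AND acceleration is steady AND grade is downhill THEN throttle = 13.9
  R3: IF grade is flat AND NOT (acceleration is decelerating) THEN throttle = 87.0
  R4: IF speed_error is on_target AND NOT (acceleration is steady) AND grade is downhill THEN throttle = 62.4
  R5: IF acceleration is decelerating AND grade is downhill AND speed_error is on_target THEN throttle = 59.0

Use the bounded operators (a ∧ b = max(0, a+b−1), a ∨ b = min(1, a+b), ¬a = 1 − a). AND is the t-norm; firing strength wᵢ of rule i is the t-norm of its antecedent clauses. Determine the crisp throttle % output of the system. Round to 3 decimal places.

R1 (z=92.6): ¬under=1−0.05=0.95, uphill=0.28; AND[max(0, a+b−1)] → w = 0.23
R2 (z=13.9): ¬under=1−0.05=0.95, steady=0.84, downhill=0.50; AND[max(0, a+b−1)] → w = 0.29
R3 (z=87.0): flat=0.27, ¬decelerating=1−0.62=0.38; AND[max(0, a+b−1)] → w = 0.00
R4 (z=62.4): on_target=0.58, ¬steady=1−0.84=0.16, downhill=0.50; AND[max(0, a+b−1)] → w = 0.00
R5 (z=59.0): decelerating=0.62, downhill=0.50, on_target=0.58; AND[max(0, a+b−1)] → w = 0.00
Weighted average = (0.23·92.6 + 0.29·13.9 + 0.00·87.0 + 0.00·62.4 + 0.00·59.0) / (0.23 + 0.29 + 0.00 + 0.00 + 0.00)
  = 25.3290 / 0.5200 = 48.710

48.710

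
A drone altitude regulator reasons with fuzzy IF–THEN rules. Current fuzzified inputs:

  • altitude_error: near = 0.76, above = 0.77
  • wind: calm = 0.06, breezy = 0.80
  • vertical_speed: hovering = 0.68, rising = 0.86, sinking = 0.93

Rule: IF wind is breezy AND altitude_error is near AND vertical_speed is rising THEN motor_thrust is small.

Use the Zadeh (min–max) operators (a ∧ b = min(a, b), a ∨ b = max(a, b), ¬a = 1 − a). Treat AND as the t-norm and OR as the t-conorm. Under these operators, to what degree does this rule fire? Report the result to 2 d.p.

firing strength: breezy=0.80, near=0.76, rising=0.86; AND[min(a, b)] → w = 0.76

0.76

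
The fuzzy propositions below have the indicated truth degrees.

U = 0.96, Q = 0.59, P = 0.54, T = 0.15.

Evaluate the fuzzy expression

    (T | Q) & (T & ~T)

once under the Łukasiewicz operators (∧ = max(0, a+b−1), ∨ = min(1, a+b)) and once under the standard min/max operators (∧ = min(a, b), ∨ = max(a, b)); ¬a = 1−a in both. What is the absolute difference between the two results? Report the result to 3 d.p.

0.150

Under Łukasiewicz:
  T | Q = min(1, a+b) on (0.15, 0.59) = 0.74
  ~T = 1 − 0.15 = 0.85
  T & ~T = max(0, a+b−1) on (0.15, 0.85) = 0.00
  (T | Q) & (T & ~T) = max(0, a+b−1) on (0.74, 0.00) = 0.00
  → value = 0.0000
Under standard min/max:
  T | Q = max(a, b) on (0.15, 0.59) = 0.59
  ~T = 1 − 0.15 = 0.85
  T & ~T = min(a, b) on (0.15, 0.85) = 0.15
  (T | Q) & (T & ~T) = min(a, b) on (0.59, 0.15) = 0.15
  → value = 0.1500
|0.0000 − 0.1500| = 0.150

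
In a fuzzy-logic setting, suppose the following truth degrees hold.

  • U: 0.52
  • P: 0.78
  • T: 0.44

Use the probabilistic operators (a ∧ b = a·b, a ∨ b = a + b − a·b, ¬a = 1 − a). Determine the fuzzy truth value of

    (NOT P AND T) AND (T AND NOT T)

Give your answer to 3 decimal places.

NOT P = 1 − 0.7800 = 0.2200
NOT P AND T = a·b on (0.2200, 0.4400) = 0.0968
NOT T = 1 − 0.4400 = 0.5600
T AND NOT T = a·b on (0.4400, 0.5600) = 0.2464
(NOT P AND T) AND (T AND NOT T) = a·b on (0.0968, 0.2464) = 0.0239

0.024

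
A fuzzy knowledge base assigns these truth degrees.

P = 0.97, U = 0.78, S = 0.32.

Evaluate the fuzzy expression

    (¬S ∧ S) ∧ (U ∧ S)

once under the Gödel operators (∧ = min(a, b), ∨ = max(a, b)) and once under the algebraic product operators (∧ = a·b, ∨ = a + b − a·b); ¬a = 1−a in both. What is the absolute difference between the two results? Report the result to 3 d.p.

Under Gödel:
  ¬S = 1 − 0.32 = 0.68
  ¬S ∧ S = min(a, b) on (0.68, 0.32) = 0.32
  U ∧ S = min(a, b) on (0.78, 0.32) = 0.32
  (¬S ∧ S) ∧ (U ∧ S) = min(a, b) on (0.32, 0.32) = 0.32
  → value = 0.3200
Under algebraic product:
  ¬S = 1 − 0.3200 = 0.6800
  ¬S ∧ S = a·b on (0.6800, 0.3200) = 0.2176
  U ∧ S = a·b on (0.7800, 0.3200) = 0.2496
  (¬S ∧ S) ∧ (U ∧ S) = a·b on (0.2176, 0.2496) = 0.0543
  → value = 0.0543
|0.3200 − 0.0543| = 0.266

0.266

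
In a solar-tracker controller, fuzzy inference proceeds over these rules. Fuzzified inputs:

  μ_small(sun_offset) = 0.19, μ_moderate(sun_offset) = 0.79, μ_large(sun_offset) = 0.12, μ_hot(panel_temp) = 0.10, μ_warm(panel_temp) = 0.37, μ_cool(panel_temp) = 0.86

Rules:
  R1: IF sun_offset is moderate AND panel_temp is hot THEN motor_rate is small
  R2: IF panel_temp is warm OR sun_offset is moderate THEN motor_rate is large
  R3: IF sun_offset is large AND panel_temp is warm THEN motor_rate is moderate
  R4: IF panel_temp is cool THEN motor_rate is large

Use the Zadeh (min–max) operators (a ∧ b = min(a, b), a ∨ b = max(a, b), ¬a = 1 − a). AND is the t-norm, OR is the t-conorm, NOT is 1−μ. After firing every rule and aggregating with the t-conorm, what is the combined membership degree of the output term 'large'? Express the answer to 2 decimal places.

R1: moderate=0.79, hot=0.10; AND[min(a, b)] → w = 0.10
R2: warm=0.37, moderate=0.79; OR[max(a, b)] → w = 0.79
R3: large=0.12, warm=0.37; AND[min(a, b)] → w = 0.12
R4: cool=0.86 → w = 0.86
Rules with consequent 'large': {R2, R4} → strengths 0.79, 0.86
Aggregate via t-conorm [max(a, b)]: 0.86

0.86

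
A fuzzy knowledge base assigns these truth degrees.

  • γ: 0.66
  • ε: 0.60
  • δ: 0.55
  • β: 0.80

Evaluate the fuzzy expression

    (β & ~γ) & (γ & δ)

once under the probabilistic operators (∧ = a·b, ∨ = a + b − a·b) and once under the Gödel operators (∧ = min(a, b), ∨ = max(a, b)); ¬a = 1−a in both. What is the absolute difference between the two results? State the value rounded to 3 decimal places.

0.241

Under probabilistic:
  ~γ = 1 − 0.6600 = 0.3400
  β & ~γ = a·b on (0.8000, 0.3400) = 0.2720
  γ & δ = a·b on (0.6600, 0.5500) = 0.3630
  (β & ~γ) & (γ & δ) = a·b on (0.2720, 0.3630) = 0.0987
  → value = 0.0987
Under Gödel:
  ~γ = 1 − 0.66 = 0.34
  β & ~γ = min(a, b) on (0.80, 0.34) = 0.34
  γ & δ = min(a, b) on (0.66, 0.55) = 0.55
  (β & ~γ) & (γ & δ) = min(a, b) on (0.34, 0.55) = 0.34
  → value = 0.3400
|0.0987 − 0.3400| = 0.241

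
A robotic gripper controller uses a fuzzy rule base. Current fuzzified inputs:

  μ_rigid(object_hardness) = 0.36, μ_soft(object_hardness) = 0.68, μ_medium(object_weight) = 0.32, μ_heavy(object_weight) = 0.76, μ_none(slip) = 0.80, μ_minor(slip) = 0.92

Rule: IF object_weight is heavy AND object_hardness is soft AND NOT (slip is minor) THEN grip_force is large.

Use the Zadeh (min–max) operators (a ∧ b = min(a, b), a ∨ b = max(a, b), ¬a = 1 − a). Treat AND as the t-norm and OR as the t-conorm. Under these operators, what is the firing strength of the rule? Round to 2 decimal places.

firing strength: heavy=0.76, soft=0.68, ¬minor=1−0.92=0.08; AND[min(a, b)] → w = 0.08

0.08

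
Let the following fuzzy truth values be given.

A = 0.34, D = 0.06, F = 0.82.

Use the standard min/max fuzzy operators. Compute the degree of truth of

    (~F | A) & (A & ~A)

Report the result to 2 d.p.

0.34

~F = 1 − 0.82 = 0.18
~F | A = max(a, b) on (0.18, 0.34) = 0.34
~A = 1 − 0.34 = 0.66
A & ~A = min(a, b) on (0.34, 0.66) = 0.34
(~F | A) & (A & ~A) = min(a, b) on (0.34, 0.34) = 0.34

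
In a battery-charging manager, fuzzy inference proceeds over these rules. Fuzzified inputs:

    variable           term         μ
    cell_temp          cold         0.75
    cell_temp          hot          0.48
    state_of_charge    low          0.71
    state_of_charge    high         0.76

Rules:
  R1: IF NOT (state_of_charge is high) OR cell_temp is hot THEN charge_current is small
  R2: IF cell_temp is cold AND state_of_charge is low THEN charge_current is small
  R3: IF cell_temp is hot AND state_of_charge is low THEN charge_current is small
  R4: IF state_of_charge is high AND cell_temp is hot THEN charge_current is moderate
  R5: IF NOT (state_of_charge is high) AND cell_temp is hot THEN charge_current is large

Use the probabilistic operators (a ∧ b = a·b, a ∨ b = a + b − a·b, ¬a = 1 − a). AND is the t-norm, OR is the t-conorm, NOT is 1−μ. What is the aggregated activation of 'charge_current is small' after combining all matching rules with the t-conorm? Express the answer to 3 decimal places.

0.878

R1: ¬high=1−0.76=0.24, hot=0.48; OR[a + b − a·b] → w = 0.6048
R2: cold=0.75, low=0.71; AND[a·b] → w = 0.5325
R3: hot=0.48, low=0.71; AND[a·b] → w = 0.3408
R4: high=0.76, hot=0.48; AND[a·b] → w = 0.3648
R5: ¬high=1−0.76=0.24, hot=0.48; AND[a·b] → w = 0.1152
Rules with consequent 'small': {R1, R2, R3} → strengths 0.6048, 0.5325, 0.3408
Aggregate via t-conorm [a + b − a·b]: 0.8782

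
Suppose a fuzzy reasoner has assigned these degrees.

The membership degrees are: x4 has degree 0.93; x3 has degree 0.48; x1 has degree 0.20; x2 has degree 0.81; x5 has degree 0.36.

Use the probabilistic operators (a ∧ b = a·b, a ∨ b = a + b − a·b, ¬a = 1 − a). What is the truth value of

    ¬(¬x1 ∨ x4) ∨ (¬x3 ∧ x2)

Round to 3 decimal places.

¬x1 = 1 − 0.2000 = 0.8000
¬x1 ∨ x4 = a + b − a·b on (0.8000, 0.9300) = 0.9860
¬(¬x1 ∨ x4) = 1 − 0.9860 = 0.0140
¬x3 = 1 − 0.4800 = 0.5200
¬x3 ∧ x2 = a·b on (0.5200, 0.8100) = 0.4212
¬(¬x1 ∨ x4) ∨ (¬x3 ∧ x2) = a + b − a·b on (0.0140, 0.4212) = 0.4293

0.429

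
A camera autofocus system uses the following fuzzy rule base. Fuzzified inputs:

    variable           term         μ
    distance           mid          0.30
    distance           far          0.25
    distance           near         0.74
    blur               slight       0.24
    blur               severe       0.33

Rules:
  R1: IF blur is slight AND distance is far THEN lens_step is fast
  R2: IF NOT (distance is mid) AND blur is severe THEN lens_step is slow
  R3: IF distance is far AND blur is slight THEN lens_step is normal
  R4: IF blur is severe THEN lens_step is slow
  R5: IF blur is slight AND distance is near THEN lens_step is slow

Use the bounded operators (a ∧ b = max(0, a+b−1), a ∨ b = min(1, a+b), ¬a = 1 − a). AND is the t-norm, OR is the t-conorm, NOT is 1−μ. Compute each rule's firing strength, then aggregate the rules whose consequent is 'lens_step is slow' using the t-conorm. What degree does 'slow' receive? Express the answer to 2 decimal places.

R1: slight=0.24, far=0.25; AND[max(0, a+b−1)] → w = 0.00
R2: ¬mid=1−0.30=0.70, severe=0.33; AND[max(0, a+b−1)] → w = 0.03
R3: far=0.25, slight=0.24; AND[max(0, a+b−1)] → w = 0.00
R4: severe=0.33 → w = 0.33
R5: slight=0.24, near=0.74; AND[max(0, a+b−1)] → w = 0.00
Rules with consequent 'slow': {R2, R4, R5} → strengths 0.03, 0.33, 0.00
Aggregate via t-conorm [min(1, a+b)]: 0.36

0.36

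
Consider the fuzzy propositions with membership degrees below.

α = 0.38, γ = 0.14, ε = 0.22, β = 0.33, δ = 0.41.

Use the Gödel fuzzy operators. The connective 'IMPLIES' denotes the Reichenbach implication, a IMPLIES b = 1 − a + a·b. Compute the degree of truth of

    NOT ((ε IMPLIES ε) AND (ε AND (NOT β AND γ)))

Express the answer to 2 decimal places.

ε IMPLIES ε  [Reichenbach: 1 − a + a·b] with a=0.22, b=0.22 → 0.83
NOT β = 1 − 0.33 = 0.67
NOT β AND γ = min(a, b) on (0.67, 0.14) = 0.14
ε AND (NOT β AND γ) = min(a, b) on (0.22, 0.14) = 0.14
(ε IMPLIES ε) AND (ε AND (NOT β AND γ)) = min(a, b) on (0.83, 0.14) = 0.14
NOT ((ε IMPLIES ε) AND (ε AND (NOT β AND γ))) = 1 − 0.14 = 0.86

0.86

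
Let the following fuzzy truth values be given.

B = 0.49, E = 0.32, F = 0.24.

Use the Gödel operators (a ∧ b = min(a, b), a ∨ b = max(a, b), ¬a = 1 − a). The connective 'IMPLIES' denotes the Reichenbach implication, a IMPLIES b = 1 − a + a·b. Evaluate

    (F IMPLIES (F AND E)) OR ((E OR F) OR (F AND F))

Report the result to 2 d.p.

0.82

F AND E = min(a, b) on (0.24, 0.32) = 0.24
F IMPLIES (F AND E)  [Reichenbach: 1 − a + a·b] with a=0.24, b=0.24 → 0.82
E OR F = max(a, b) on (0.32, 0.24) = 0.32
F AND F = min(a, b) on (0.24, 0.24) = 0.24
(E OR F) OR (F AND F) = max(a, b) on (0.32, 0.24) = 0.32
(F IMPLIES (F AND E)) OR ((E OR F) OR (F AND F)) = max(a, b) on (0.82, 0.32) = 0.82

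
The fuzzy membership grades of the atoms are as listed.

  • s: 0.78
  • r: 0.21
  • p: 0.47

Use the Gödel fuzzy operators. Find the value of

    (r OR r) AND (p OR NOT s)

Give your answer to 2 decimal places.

r OR r = max(a, b) on (0.21, 0.21) = 0.21
NOT s = 1 − 0.78 = 0.22
p OR NOT s = max(a, b) on (0.47, 0.22) = 0.47
(r OR r) AND (p OR NOT s) = min(a, b) on (0.21, 0.47) = 0.21

0.21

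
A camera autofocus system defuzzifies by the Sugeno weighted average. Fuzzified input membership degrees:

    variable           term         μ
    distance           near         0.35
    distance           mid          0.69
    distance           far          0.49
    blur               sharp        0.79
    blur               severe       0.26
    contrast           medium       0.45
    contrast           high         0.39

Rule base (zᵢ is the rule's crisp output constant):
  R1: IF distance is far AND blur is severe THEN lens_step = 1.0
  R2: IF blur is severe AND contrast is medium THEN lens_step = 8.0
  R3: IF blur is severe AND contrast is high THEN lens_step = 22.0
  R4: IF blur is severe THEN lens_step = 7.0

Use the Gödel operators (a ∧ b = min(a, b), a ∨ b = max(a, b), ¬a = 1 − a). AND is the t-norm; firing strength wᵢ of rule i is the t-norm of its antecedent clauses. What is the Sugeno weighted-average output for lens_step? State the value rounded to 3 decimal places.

9.500

R1 (z=1.0): far=0.49, severe=0.26; AND[min(a, b)] → w = 0.26
R2 (z=8.0): severe=0.26, medium=0.45; AND[min(a, b)] → w = 0.26
R3 (z=22.0): severe=0.26, high=0.39; AND[min(a, b)] → w = 0.26
R4 (z=7.0): severe=0.26 → w = 0.26
Weighted average = (0.26·1.0 + 0.26·8.0 + 0.26·22.0 + 0.26·7.0) / (0.26 + 0.26 + 0.26 + 0.26)
  = 9.8800 / 1.0400 = 9.500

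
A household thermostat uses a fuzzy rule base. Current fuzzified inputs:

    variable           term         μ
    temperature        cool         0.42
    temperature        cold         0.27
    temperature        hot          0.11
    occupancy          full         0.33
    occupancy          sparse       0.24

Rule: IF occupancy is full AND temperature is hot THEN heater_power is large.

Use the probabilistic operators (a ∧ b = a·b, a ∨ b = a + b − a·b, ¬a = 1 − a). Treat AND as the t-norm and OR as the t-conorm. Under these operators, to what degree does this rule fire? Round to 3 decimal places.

firing strength: full=0.33, hot=0.11; AND[a·b] → w = 0.0363

0.036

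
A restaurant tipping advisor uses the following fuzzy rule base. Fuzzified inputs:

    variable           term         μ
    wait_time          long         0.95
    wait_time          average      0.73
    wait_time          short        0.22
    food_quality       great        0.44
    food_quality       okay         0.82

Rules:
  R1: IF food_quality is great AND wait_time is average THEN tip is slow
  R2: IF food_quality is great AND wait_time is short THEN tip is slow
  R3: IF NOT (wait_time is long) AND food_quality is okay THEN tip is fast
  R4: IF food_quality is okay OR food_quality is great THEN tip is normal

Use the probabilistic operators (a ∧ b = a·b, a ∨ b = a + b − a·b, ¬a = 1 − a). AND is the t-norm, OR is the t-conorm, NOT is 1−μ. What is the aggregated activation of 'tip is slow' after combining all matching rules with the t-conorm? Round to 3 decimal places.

0.387

R1: great=0.44, average=0.73; AND[a·b] → w = 0.3212
R2: great=0.44, short=0.22; AND[a·b] → w = 0.0968
R3: ¬long=1−0.95=0.05, okay=0.82; AND[a·b] → w = 0.0410
R4: okay=0.82, great=0.44; OR[a + b − a·b] → w = 0.8992
Rules with consequent 'slow': {R1, R2} → strengths 0.3212, 0.0968
Aggregate via t-conorm [a + b − a·b]: 0.3869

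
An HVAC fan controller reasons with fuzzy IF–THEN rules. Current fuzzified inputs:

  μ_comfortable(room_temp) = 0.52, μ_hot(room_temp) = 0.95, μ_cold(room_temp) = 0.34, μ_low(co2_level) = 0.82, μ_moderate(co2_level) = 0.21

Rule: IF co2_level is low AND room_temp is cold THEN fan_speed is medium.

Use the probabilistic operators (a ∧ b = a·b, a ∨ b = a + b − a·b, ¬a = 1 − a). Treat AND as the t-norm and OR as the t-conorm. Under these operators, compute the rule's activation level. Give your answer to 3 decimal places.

0.279

firing strength: low=0.82, cold=0.34; AND[a·b] → w = 0.2788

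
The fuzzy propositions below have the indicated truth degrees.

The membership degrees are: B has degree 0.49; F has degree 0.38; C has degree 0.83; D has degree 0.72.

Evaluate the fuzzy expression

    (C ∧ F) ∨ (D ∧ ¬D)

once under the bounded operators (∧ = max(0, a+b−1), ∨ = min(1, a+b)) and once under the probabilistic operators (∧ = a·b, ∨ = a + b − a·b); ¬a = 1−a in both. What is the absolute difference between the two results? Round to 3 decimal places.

Under bounded:
  C ∧ F = max(0, a+b−1) on (0.83, 0.38) = 0.21
  ¬D = 1 − 0.72 = 0.28
  D ∧ ¬D = max(0, a+b−1) on (0.72, 0.28) = 0.00
  (C ∧ F) ∨ (D ∧ ¬D) = min(1, a+b) on (0.21, 0.00) = 0.21
  → value = 0.2100
Under probabilistic:
  C ∧ F = a·b on (0.8300, 0.3800) = 0.3154
  ¬D = 1 − 0.7200 = 0.2800
  D ∧ ¬D = a·b on (0.7200, 0.2800) = 0.2016
  (C ∧ F) ∨ (D ∧ ¬D) = a + b − a·b on (0.3154, 0.2016) = 0.4534
  → value = 0.4534
|0.2100 − 0.4534| = 0.243

0.243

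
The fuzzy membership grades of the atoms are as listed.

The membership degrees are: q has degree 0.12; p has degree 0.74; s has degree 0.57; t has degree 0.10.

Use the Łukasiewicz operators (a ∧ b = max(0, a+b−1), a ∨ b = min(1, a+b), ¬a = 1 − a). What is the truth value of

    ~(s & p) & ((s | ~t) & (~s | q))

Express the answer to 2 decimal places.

s & p = max(0, a+b−1) on (0.57, 0.74) = 0.31
~(s & p) = 1 − 0.31 = 0.69
~t = 1 − 0.10 = 0.90
s | ~t = min(1, a+b) on (0.57, 0.90) = 1.00
~s = 1 − 0.57 = 0.43
~s | q = min(1, a+b) on (0.43, 0.12) = 0.55
(s | ~t) & (~s | q) = max(0, a+b−1) on (1.00, 0.55) = 0.55
~(s & p) & ((s | ~t) & (~s | q)) = max(0, a+b−1) on (0.69, 0.55) = 0.24

0.24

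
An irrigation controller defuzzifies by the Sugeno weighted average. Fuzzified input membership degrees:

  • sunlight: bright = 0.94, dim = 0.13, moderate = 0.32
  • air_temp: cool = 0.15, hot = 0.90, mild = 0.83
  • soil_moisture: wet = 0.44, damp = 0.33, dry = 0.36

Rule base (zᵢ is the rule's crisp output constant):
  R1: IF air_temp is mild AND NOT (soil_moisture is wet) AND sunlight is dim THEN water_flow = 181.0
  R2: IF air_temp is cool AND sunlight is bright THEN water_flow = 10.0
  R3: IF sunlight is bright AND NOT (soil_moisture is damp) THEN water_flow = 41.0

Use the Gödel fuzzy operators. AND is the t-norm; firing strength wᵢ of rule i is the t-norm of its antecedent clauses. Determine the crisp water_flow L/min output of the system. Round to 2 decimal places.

R1 (z=181.0): mild=0.83, ¬wet=1−0.44=0.56, dim=0.13; AND[min(a, b)] → w = 0.13
R2 (z=10.0): cool=0.15, bright=0.94; AND[min(a, b)] → w = 0.15
R3 (z=41.0): bright=0.94, ¬damp=1−0.33=0.67; AND[min(a, b)] → w = 0.67
Weighted average = (0.13·181.0 + 0.15·10.0 + 0.67·41.0) / (0.13 + 0.15 + 0.67)
  = 52.5000 / 0.9500 = 55.26

55.26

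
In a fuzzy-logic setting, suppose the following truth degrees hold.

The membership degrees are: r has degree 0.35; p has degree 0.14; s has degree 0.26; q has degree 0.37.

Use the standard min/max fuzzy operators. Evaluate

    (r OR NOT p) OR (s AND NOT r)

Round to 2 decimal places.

0.86

NOT p = 1 − 0.14 = 0.86
r OR NOT p = max(a, b) on (0.35, 0.86) = 0.86
NOT r = 1 − 0.35 = 0.65
s AND NOT r = min(a, b) on (0.26, 0.65) = 0.26
(r OR NOT p) OR (s AND NOT r) = max(a, b) on (0.86, 0.26) = 0.86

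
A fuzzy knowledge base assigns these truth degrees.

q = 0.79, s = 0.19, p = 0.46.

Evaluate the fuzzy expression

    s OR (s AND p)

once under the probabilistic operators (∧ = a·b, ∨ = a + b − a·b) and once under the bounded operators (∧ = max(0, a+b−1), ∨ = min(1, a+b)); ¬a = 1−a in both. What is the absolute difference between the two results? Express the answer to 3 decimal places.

Under probabilistic:
  s AND p = a·b on (0.1900, 0.4600) = 0.0874
  s OR (s AND p) = a + b − a·b on (0.1900, 0.0874) = 0.2608
  → value = 0.2608
Under bounded:
  s AND p = max(0, a+b−1) on (0.19, 0.46) = 0.00
  s OR (s AND p) = min(1, a+b) on (0.19, 0.00) = 0.19
  → value = 0.1900
|0.2608 − 0.1900| = 0.071

0.071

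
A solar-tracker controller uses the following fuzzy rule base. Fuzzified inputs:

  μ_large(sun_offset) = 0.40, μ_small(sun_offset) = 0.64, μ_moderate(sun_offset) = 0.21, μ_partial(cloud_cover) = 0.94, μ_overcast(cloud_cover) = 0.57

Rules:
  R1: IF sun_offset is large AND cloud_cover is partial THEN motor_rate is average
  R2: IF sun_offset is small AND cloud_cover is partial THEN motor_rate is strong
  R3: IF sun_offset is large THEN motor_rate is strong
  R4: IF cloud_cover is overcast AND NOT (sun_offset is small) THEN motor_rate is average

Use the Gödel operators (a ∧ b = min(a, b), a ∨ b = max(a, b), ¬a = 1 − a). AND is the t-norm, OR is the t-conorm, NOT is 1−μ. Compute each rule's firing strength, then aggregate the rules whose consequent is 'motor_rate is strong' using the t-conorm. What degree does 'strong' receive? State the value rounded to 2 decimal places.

R1: large=0.40, partial=0.94; AND[min(a, b)] → w = 0.40
R2: small=0.64, partial=0.94; AND[min(a, b)] → w = 0.64
R3: large=0.40 → w = 0.40
R4: overcast=0.57, ¬small=1−0.64=0.36; AND[min(a, b)] → w = 0.36
Rules with consequent 'strong': {R2, R3} → strengths 0.64, 0.40
Aggregate via t-conorm [max(a, b)]: 0.64

0.64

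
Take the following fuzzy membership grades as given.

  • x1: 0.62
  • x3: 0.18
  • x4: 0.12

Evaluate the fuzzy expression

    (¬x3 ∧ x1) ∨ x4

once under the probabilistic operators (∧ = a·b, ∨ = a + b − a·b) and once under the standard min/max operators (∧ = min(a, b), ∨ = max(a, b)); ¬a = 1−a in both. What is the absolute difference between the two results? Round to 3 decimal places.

0.053

Under probabilistic:
  ¬x3 = 1 − 0.1800 = 0.8200
  ¬x3 ∧ x1 = a·b on (0.8200, 0.6200) = 0.5084
  (¬x3 ∧ x1) ∨ x4 = a + b − a·b on (0.5084, 0.1200) = 0.5674
  → value = 0.5674
Under standard min/max:
  ¬x3 = 1 − 0.18 = 0.82
  ¬x3 ∧ x1 = min(a, b) on (0.82, 0.62) = 0.62
  (¬x3 ∧ x1) ∨ x4 = max(a, b) on (0.62, 0.12) = 0.62
  → value = 0.6200
|0.5674 − 0.6200| = 0.053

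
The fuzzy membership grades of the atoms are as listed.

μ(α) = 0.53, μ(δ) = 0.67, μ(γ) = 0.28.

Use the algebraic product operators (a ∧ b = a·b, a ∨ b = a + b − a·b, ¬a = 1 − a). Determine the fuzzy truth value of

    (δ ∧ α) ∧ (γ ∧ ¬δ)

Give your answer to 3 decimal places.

δ ∧ α = a·b on (0.6700, 0.5300) = 0.3551
¬δ = 1 − 0.6700 = 0.3300
γ ∧ ¬δ = a·b on (0.2800, 0.3300) = 0.0924
(δ ∧ α) ∧ (γ ∧ ¬δ) = a·b on (0.3551, 0.0924) = 0.0328

0.033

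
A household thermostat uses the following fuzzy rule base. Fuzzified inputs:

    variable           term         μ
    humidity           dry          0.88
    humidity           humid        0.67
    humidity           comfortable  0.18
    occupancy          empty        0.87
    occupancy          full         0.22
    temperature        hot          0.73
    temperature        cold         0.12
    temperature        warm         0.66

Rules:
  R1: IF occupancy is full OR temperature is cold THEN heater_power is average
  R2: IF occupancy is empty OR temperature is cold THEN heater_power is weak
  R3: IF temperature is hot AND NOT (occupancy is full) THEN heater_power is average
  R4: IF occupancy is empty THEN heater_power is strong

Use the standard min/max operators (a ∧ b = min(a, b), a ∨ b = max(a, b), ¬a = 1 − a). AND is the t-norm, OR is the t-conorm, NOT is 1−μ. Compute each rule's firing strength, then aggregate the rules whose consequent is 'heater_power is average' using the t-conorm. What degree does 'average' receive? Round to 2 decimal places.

R1: full=0.22, cold=0.12; OR[max(a, b)] → w = 0.22
R2: empty=0.87, cold=0.12; OR[max(a, b)] → w = 0.87
R3: hot=0.73, ¬full=1−0.22=0.78; AND[min(a, b)] → w = 0.73
R4: empty=0.87 → w = 0.87
Rules with consequent 'average': {R1, R3} → strengths 0.22, 0.73
Aggregate via t-conorm [max(a, b)]: 0.73

0.73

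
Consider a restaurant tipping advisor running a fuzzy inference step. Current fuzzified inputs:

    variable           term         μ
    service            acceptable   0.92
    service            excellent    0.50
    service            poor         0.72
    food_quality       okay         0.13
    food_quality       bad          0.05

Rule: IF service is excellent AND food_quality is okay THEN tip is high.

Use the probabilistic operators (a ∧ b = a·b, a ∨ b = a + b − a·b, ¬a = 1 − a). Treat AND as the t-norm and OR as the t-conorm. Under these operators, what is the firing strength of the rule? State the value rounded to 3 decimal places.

0.065

firing strength: excellent=0.50, okay=0.13; AND[a·b] → w = 0.0650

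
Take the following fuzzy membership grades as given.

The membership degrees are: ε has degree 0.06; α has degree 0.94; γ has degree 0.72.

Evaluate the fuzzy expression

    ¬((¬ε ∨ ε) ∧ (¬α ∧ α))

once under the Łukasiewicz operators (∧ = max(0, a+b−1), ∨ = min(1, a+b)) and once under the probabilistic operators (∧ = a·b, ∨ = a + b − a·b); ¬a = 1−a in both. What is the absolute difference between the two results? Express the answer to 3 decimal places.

0.053

Under Łukasiewicz:
  ¬ε = 1 − 0.06 = 0.94
  ¬ε ∨ ε = min(1, a+b) on (0.94, 0.06) = 1.00
  ¬α = 1 − 0.94 = 0.06
  ¬α ∧ α = max(0, a+b−1) on (0.06, 0.94) = 0.00
  (¬ε ∨ ε) ∧ (¬α ∧ α) = max(0, a+b−1) on (1.00, 0.00) = 0.00
  ¬((¬ε ∨ ε) ∧ (¬α ∧ α)) = 1 − 0.00 = 1.00
  → value = 1.0000
Under probabilistic:
  ¬ε = 1 − 0.0600 = 0.9400
  ¬ε ∨ ε = a + b − a·b on (0.9400, 0.0600) = 0.9436
  ¬α = 1 − 0.9400 = 0.0600
  ¬α ∧ α = a·b on (0.0600, 0.9400) = 0.0564
  (¬ε ∨ ε) ∧ (¬α ∧ α) = a·b on (0.9436, 0.0564) = 0.0532
  ¬((¬ε ∨ ε) ∧ (¬α ∧ α)) = 1 − 0.0532 = 0.9468
  → value = 0.9468
|1.0000 − 0.9468| = 0.053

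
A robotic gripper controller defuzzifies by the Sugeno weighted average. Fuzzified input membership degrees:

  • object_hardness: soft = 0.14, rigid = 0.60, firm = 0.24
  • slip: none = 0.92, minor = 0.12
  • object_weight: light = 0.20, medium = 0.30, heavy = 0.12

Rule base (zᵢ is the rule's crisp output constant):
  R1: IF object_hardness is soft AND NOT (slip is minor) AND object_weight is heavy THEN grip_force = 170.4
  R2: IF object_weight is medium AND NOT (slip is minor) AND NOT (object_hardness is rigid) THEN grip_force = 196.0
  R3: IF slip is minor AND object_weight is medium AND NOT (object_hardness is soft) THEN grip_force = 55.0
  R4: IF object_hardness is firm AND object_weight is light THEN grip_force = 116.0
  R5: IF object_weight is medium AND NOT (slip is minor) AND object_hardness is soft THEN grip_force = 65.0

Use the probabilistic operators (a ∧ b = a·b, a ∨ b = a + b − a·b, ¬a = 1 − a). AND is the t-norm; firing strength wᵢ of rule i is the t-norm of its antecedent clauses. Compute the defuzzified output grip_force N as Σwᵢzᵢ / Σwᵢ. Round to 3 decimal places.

R1 (z=170.4): soft=0.14, ¬minor=1−0.12=0.88, heavy=0.12; AND[a·b] → w = 0.0148
R2 (z=196.0): medium=0.30, ¬minor=1−0.12=0.88, ¬rigid=1−0.60=0.40; AND[a·b] → w = 0.1056
R3 (z=55.0): minor=0.12, medium=0.30, ¬soft=1−0.14=0.86; AND[a·b] → w = 0.0310
R4 (z=116.0): firm=0.24, light=0.20; AND[a·b] → w = 0.0480
R5 (z=65.0): medium=0.30, ¬minor=1−0.12=0.88, soft=0.14; AND[a·b] → w = 0.0370
Weighted average = (0.0148·170.4 + 0.1056·196.0 + 0.0310·55.0 + 0.0480·116.0 + 0.0370·65.0) / (0.0148 + 0.1056 + 0.0310 + 0.0480 + 0.0370)
  = 32.8900 / 0.2363 = 139.185

139.185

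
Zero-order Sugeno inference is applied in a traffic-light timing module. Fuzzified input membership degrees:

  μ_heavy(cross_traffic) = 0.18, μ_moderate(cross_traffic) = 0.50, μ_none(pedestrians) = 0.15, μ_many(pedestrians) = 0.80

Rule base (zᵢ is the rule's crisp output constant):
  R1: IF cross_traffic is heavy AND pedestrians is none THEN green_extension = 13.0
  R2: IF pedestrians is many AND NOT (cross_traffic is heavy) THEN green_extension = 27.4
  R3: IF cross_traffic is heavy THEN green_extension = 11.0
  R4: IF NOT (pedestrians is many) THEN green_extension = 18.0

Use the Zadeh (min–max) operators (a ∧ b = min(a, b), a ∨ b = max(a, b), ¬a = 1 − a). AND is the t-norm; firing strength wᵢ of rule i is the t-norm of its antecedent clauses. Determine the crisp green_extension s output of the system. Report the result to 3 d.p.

22.143

R1 (z=13.0): heavy=0.18, none=0.15; AND[min(a, b)] → w = 0.15
R2 (z=27.4): many=0.80, ¬heavy=1−0.18=0.82; AND[min(a, b)] → w = 0.80
R3 (z=11.0): heavy=0.18 → w = 0.18
R4 (z=18.0): ¬many=1−0.80=0.20 → w = 0.20
Weighted average = (0.15·13.0 + 0.80·27.4 + 0.18·11.0 + 0.20·18.0) / (0.15 + 0.80 + 0.18 + 0.20)
  = 29.4500 / 1.3300 = 22.143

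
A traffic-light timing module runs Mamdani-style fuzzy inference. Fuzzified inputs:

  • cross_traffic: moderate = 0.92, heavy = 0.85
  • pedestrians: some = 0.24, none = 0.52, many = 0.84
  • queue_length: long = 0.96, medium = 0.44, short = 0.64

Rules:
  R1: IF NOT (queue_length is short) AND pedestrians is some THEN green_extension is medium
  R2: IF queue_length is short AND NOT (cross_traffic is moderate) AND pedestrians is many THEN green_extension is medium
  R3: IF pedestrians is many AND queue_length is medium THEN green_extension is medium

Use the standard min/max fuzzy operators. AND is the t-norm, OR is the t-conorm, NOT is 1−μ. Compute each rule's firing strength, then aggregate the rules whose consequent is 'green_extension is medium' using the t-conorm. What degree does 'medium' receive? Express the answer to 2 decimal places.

R1: ¬short=1−0.64=0.36, some=0.24; AND[min(a, b)] → w = 0.24
R2: short=0.64, ¬moderate=1−0.92=0.08, many=0.84; AND[min(a, b)] → w = 0.08
R3: many=0.84, medium=0.44; AND[min(a, b)] → w = 0.44
Rules with consequent 'medium': {R1, R2, R3} → strengths 0.24, 0.08, 0.44
Aggregate via t-conorm [max(a, b)]: 0.44

0.44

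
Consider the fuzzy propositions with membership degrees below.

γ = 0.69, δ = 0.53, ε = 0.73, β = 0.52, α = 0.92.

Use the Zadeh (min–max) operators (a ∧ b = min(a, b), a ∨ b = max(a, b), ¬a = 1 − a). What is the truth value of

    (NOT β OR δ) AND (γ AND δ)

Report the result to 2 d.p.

NOT β = 1 − 0.52 = 0.48
NOT β OR δ = max(a, b) on (0.48, 0.53) = 0.53
γ AND δ = min(a, b) on (0.69, 0.53) = 0.53
(NOT β OR δ) AND (γ AND δ) = min(a, b) on (0.53, 0.53) = 0.53

0.53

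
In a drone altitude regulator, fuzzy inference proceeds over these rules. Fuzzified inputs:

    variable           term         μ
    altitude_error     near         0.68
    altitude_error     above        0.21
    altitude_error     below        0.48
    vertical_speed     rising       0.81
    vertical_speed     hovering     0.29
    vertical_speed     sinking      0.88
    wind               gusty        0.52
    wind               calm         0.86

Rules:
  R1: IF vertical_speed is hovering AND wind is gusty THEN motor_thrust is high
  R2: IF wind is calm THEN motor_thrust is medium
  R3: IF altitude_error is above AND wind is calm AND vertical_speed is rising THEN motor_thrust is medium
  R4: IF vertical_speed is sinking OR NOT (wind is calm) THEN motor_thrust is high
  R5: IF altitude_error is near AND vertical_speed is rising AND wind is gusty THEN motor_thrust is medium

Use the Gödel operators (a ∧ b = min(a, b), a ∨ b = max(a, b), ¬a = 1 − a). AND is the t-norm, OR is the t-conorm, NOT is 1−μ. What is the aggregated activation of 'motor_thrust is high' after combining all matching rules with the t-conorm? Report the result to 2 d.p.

R1: hovering=0.29, gusty=0.52; AND[min(a, b)] → w = 0.29
R2: calm=0.86 → w = 0.86
R3: above=0.21, calm=0.86, rising=0.81; AND[min(a, b)] → w = 0.21
R4: sinking=0.88, ¬calm=1−0.86=0.14; OR[max(a, b)] → w = 0.88
R5: near=0.68, rising=0.81, gusty=0.52; AND[min(a, b)] → w = 0.52
Rules with consequent 'high': {R1, R4} → strengths 0.29, 0.88
Aggregate via t-conorm [max(a, b)]: 0.88

0.88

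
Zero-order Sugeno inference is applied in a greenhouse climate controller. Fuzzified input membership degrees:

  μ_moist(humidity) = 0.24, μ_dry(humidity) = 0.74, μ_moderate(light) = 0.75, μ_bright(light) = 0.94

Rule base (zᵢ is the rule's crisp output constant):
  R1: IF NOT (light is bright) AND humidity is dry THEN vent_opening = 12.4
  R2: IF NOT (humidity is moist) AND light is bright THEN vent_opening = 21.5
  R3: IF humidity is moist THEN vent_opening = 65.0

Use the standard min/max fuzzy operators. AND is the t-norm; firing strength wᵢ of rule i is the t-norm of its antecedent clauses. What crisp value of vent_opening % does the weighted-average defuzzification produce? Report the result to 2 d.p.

30.83

R1 (z=12.4): ¬bright=1−0.94=0.06, dry=0.74; AND[min(a, b)] → w = 0.06
R2 (z=21.5): ¬moist=1−0.24=0.76, bright=0.94; AND[min(a, b)] → w = 0.76
R3 (z=65.0): moist=0.24 → w = 0.24
Weighted average = (0.06·12.4 + 0.76·21.5 + 0.24·65.0) / (0.06 + 0.76 + 0.24)
  = 32.6840 / 1.0600 = 30.83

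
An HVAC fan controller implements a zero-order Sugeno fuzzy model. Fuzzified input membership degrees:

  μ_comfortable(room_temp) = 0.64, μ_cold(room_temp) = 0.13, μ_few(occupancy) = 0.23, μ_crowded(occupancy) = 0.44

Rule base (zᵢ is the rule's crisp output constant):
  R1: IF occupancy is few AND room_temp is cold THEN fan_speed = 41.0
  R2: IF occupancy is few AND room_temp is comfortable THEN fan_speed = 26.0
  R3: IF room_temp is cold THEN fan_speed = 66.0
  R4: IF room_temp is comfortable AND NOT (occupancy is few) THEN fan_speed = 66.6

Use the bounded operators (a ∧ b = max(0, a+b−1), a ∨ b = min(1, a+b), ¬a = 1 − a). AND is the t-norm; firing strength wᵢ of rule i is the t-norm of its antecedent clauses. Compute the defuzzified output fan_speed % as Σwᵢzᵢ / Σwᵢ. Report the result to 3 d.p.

66.456

R1 (z=41.0): few=0.23, cold=0.13; AND[max(0, a+b−1)] → w = 0.00
R2 (z=26.0): few=0.23, comfortable=0.64; AND[max(0, a+b−1)] → w = 0.00
R3 (z=66.0): cold=0.13 → w = 0.13
R4 (z=66.6): comfortable=0.64, ¬few=1−0.23=0.77; AND[max(0, a+b−1)] → w = 0.41
Weighted average = (0.00·41.0 + 0.00·26.0 + 0.13·66.0 + 0.41·66.6) / (0.00 + 0.00 + 0.13 + 0.41)
  = 35.8860 / 0.5400 = 66.456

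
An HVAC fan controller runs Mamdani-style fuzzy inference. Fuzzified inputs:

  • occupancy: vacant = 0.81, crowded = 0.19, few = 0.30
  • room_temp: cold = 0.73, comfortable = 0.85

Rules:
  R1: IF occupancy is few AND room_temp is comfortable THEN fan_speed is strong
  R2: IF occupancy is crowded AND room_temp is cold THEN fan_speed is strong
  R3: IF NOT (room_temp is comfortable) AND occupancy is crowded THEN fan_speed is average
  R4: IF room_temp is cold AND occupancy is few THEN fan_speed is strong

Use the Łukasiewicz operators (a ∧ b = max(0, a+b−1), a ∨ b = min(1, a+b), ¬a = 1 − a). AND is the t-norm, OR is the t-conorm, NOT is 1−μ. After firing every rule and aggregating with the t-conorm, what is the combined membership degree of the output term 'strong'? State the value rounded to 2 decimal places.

R1: few=0.30, comfortable=0.85; AND[max(0, a+b−1)] → w = 0.15
R2: crowded=0.19, cold=0.73; AND[max(0, a+b−1)] → w = 0.00
R3: ¬comfortable=1−0.85=0.15, crowded=0.19; AND[max(0, a+b−1)] → w = 0.00
R4: cold=0.73, few=0.30; AND[max(0, a+b−1)] → w = 0.03
Rules with consequent 'strong': {R1, R2, R4} → strengths 0.15, 0.00, 0.03
Aggregate via t-conorm [min(1, a+b)]: 0.18

0.18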